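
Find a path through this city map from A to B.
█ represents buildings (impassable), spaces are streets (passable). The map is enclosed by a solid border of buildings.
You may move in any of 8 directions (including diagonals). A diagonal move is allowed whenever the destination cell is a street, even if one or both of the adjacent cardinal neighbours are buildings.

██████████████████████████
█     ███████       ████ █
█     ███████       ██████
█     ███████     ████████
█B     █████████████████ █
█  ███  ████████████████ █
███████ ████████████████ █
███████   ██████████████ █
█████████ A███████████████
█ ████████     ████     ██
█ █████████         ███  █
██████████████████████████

Finding the shortest path from A to B:
Movement: 8-directional
Path length: 9 steps
Directions: left → up-left → up-left → up-left → up-left → left → left → left → left

Solution:

██████████████████████████
█     ███████       ████ █
█     ███████       ██████
█     ███████     ████████
█B←←←← █████████████████ █
█  ███↖ ████████████████ █
███████↖████████████████ █
███████ ↖ ██████████████ █
█████████↖A███████████████
█ ████████     ████     ██
█ █████████         ███  █
██████████████████████████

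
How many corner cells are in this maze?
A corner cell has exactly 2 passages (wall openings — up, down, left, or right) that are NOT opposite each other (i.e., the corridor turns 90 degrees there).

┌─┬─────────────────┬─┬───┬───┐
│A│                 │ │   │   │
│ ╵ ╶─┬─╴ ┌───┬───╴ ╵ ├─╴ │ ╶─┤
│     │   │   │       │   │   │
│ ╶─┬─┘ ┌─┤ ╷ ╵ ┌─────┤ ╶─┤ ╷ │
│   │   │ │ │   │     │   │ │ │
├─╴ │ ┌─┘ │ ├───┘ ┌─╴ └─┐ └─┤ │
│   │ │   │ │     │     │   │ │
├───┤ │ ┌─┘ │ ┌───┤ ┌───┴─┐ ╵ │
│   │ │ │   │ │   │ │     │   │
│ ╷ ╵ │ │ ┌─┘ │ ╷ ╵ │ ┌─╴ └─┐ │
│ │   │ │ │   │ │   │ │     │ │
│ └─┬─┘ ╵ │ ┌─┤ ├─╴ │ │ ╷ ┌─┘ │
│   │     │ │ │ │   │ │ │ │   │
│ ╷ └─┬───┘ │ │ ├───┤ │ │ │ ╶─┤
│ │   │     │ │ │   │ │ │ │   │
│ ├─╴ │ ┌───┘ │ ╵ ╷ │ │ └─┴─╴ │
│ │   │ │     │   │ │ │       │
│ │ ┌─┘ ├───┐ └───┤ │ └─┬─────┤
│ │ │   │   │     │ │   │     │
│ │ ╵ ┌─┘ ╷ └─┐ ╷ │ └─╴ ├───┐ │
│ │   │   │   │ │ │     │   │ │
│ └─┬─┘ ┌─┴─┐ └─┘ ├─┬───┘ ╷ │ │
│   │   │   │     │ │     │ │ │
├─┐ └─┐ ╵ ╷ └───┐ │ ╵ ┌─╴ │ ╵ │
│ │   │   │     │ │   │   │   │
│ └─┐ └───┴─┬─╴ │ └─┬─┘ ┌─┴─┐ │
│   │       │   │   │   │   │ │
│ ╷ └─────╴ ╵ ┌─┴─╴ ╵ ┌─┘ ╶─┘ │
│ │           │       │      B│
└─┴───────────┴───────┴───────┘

Counting corner cells (2 non-opposite passages):
Total corners: 115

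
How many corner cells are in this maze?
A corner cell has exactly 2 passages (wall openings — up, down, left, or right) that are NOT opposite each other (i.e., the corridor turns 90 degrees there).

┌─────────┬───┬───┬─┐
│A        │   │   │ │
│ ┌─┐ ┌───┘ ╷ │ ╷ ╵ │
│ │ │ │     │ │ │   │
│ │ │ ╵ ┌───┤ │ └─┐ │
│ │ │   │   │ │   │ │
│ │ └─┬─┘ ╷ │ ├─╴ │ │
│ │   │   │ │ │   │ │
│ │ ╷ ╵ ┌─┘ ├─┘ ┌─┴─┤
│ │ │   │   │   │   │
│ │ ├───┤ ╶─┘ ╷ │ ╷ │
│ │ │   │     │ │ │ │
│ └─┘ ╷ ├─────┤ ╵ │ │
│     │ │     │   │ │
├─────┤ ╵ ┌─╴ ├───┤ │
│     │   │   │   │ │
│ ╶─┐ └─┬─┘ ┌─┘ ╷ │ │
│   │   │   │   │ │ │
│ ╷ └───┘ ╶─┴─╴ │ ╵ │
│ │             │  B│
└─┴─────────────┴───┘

Counting corner cells (2 non-opposite passages):
Total corners: 52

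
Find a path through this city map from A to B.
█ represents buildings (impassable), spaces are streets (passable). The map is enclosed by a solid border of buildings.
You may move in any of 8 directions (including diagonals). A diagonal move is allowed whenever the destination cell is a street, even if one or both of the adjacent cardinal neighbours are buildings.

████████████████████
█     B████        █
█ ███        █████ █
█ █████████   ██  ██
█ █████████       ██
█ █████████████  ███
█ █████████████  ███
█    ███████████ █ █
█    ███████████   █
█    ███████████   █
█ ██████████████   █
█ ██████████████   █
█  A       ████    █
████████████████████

Finding the shortest path from A to B:
Movement: 8-directional
Path length: 16 steps
Directions: left → up-left → up → up → up → up → up → up → up → up → up → up-right → right → right → right → right

Solution:

████████████████████
█ →→→→B████        █
█↗███        █████ █
█↑█████████   ██  ██
█↑█████████       ██
█↑█████████████  ███
█↑█████████████  ███
█↑   ███████████ █ █
█↑   ███████████   █
█↑   ███████████   █
█↑██████████████   █
█↑██████████████   █
█ ↖A       ████    █
████████████████████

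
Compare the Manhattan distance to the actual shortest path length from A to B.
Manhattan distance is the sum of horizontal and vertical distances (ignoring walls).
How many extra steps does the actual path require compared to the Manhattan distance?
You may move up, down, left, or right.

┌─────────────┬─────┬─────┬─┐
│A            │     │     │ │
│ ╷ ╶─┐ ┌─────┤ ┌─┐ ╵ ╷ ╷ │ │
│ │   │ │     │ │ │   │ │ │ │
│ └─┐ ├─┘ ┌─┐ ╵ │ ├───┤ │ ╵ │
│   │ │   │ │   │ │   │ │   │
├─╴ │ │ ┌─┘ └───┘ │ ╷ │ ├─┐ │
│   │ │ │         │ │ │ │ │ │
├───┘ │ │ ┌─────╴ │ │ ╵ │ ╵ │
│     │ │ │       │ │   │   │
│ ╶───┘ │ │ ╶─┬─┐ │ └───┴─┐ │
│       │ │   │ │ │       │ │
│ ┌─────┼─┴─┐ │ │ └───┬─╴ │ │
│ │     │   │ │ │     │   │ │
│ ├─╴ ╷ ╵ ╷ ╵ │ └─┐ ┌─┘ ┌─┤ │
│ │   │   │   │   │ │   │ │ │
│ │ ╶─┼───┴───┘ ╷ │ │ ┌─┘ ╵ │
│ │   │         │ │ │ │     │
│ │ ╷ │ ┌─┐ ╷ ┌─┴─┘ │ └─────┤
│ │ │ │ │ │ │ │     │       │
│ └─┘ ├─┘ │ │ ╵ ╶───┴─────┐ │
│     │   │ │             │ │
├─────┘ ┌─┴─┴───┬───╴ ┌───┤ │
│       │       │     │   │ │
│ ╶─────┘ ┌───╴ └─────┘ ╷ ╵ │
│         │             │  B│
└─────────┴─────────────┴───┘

Manhattan distance: |12 - 0| + |13 - 0| = 25
Actual path length: 55
Extra steps: 55 - 25 = 30

Solution:

┌─────────────┬─────┬─────┬─┐
│A ↓          │↱ → ↓│↱ ↓  │ │
│ ╷ ╶─┐ ┌─────┤ ┌─┐ ╵ ╷ ╷ │ │
│ │↳ ↓│ │↱ → ↓│↑│ │↳ ↑│↓│ │ │
│ └─┐ ├─┘ ┌─┐ ╵ │ ├───┤ │ ╵ │
│   │↓│↱ ↑│ │↳ ↑│ │↓ ↰│↓│   │
├─╴ │ │ ┌─┘ └───┘ │ ╷ │ ├─┐ │
│   │↓│↑│         │↓│↑│↓│ │ │
├───┘ │ │ ┌─────╴ │ │ ╵ │ ╵ │
│↓ ← ↲│↑│ │       │↓│↑ ↲│   │
│ ╶───┘ │ │ ╶─┬─┐ │ └───┴─┐ │
│↳ → → ↑│ │   │ │ │↳ → → ↓│ │
│ ┌─────┼─┴─┐ │ │ └───┬─╴ │ │
│ │     │   │ │ │     │↓ ↲│ │
│ ├─╴ ╷ ╵ ╷ ╵ │ └─┐ ┌─┘ ┌─┤ │
│ │   │   │   │   │ │↓ ↲│ │ │
│ │ ╶─┼───┴───┘ ╷ │ │ ┌─┘ ╵ │
│ │   │         │ │ │↓│     │
│ │ ╷ │ ┌─┐ ╷ ┌─┴─┘ │ └─────┤
│ │ │ │ │ │ │ │     │↳ → → ↓│
│ └─┘ ├─┘ │ │ ╵ ╶───┴─────┐ │
│     │   │ │             │↓│
├─────┘ ┌─┴─┴───┬───╴ ┌───┤ │
│       │       │     │   │↓│
│ ╶─────┘ ┌───╴ └─────┘ ╷ ╵ │
│         │             │  B│
└─────────┴─────────────┴───┘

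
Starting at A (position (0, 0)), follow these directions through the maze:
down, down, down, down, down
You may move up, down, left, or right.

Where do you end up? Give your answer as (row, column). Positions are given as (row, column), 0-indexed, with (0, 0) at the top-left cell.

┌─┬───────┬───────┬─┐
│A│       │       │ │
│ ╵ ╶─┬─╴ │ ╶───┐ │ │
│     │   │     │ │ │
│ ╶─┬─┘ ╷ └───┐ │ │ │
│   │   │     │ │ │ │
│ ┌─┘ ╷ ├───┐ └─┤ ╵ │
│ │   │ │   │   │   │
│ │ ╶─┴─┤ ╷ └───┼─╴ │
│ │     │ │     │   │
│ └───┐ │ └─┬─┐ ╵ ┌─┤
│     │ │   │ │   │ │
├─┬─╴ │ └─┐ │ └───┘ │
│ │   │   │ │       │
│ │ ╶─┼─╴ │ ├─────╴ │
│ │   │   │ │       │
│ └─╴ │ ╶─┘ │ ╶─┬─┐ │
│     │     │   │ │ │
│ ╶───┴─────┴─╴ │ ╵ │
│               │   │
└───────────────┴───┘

Following directions step by step:
Start: (0, 0)
  down: (0, 0) → (1, 0)
  down: (1, 0) → (2, 0)
  down: (2, 0) → (3, 0)
  down: (3, 0) → (4, 0)
  down: (4, 0) → (5, 0)
Final position: (5, 0)

Path taken:

┌─┬───────┬───────┬─┐
│A│       │       │ │
│ ╵ ╶─┬─╴ │ ╶───┐ │ │
│↓    │   │     │ │ │
│ ╶─┬─┘ ╷ └───┐ │ │ │
│↓  │   │     │ │ │ │
│ ┌─┘ ╷ ├───┐ └─┤ ╵ │
│↓│   │ │   │   │   │
│ │ ╶─┴─┤ ╷ └───┼─╴ │
│↓│     │ │     │   │
│ └───┐ │ └─┬─┐ ╵ ┌─┤
│B    │ │   │ │   │ │
├─┬─╴ │ └─┐ │ └───┘ │
│ │   │   │ │       │
│ │ ╶─┼─╴ │ ├─────╴ │
│ │   │   │ │       │
│ └─╴ │ ╶─┘ │ ╶─┬─┐ │
│     │     │   │ │ │
│ ╶───┴─────┴─╴ │ ╵ │
│               │   │
└───────────────┴───┘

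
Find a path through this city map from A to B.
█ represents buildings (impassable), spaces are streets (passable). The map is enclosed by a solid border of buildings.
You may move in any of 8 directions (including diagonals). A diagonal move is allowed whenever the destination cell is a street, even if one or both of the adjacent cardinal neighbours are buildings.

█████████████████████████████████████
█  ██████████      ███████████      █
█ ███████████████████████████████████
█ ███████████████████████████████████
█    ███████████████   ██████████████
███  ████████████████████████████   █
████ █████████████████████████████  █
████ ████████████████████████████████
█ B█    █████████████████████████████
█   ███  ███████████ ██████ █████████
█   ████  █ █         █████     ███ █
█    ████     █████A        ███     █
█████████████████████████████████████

Finding the shortest path from A to B:
Movement: 8-directional
Path length: 17 steps
Directions: up-left → left → left → left → left → left → down-left → left → left → left → up-left → up-left → up-left → left → left → down-left → up-left

Solution:

█████████████████████████████████████
█  ██████████      ███████████      █
█ ███████████████████████████████████
█ ███████████████████████████████████
█    ███████████████   ██████████████
███  ████████████████████████████   █
████ █████████████████████████████  █
████ ████████████████████████████████
█ B█↙←← █████████████████████████████
█  ↖███↖ ███████████ ██████ █████████
█   ████↖ █ █↙←←←←←   █████     ███ █
█    ████↖←←← █████A        ███     █
█████████████████████████████████████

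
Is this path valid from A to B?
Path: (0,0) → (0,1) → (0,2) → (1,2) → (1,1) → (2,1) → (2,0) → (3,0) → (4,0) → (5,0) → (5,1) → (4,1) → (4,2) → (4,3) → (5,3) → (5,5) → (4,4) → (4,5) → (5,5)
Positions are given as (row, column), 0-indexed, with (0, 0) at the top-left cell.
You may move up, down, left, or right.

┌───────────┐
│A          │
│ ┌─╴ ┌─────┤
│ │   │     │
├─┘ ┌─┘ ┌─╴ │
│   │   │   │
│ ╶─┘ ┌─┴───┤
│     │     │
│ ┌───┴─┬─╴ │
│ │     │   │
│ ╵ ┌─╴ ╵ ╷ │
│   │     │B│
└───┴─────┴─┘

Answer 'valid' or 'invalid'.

Checking path validity:
Result: Invalid move at step 15: cannot move from (5, 3) to (5, 5).

invalid

Correct solution:

┌───────────┐
│A → ↓      │
│ ┌─╴ ┌─────┤
│ │↓ ↲│     │
├─┘ ┌─┘ ┌─╴ │
│↓ ↲│   │   │
│ ╶─┘ ┌─┴───┤
│↓    │     │
│ ┌───┴─┬─╴ │
│↓│↱ → ↓│↱ ↓│
│ ╵ ┌─╴ ╵ ╷ │
│↳ ↑│  ↳ ↑│B│
└───┴─────┴─┘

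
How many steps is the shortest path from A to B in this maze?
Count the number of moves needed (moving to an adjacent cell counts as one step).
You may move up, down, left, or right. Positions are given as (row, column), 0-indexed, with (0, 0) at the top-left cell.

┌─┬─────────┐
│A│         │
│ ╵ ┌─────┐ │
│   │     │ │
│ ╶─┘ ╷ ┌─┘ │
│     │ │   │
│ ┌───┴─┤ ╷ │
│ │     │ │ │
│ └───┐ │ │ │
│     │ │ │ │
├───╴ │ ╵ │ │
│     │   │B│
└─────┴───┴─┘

Using BFS to find shortest path:
Start: (0, 0), End: (5, 5)
Path found:
(0,0) → (1,0) → (1,1) → (0,1) → (0,2) → (0,3) → (0,4) → (0,5) → (1,5) → (2,5) → (3,5) → (4,5) → (5,5)
Number of steps: 12

Solution:

┌─┬─────────┐
│A│↱ → → → ↓│
│ ╵ ┌─────┐ │
│↳ ↑│     │↓│
│ ╶─┘ ╷ ┌─┘ │
│     │ │  ↓│
│ ┌───┴─┤ ╷ │
│ │     │ │↓│
│ └───┐ │ │ │
│     │ │ │↓│
├───╴ │ ╵ │ │
│     │   │B│
└─────┴───┴─┘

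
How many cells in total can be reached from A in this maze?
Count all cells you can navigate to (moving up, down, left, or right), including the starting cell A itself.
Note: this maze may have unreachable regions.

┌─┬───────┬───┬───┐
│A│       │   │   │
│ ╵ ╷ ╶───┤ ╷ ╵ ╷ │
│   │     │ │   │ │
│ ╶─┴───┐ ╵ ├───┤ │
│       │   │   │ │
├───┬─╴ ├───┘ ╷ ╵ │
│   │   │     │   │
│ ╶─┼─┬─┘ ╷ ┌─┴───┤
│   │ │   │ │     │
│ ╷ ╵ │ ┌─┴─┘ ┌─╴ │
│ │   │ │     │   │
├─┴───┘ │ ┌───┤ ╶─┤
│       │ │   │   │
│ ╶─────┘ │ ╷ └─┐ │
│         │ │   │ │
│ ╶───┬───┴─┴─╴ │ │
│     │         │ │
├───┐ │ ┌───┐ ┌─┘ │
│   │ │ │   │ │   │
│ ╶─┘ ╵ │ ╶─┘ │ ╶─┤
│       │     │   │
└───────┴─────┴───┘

Using BFS/flood-fill to find all reachable cells from A:
Maze size: 11 × 9 = 99 total cells
8 cell(s) are walled off and cannot be reached from A.
Reachable cells: 91

Reachable region (· marks reachable cells):

┌─┬───────┬───┬───┐
│A│· · · ·│· ·│· ·│
│ ╵ ╷ ╶───┤ ╷ ╵ ╷ │
│· ·│· · ·│·│· ·│·│
│ ╶─┴───┐ ╵ ├───┤ │
│· · · ·│· ·│· ·│·│
├───┬─╴ ├───┘ ╷ ╵ │
│   │· ·│· · ·│· ·│
│ ╶─┼─┬─┘ ╷ ┌─┴───┤
│   │ │· ·│·│· · ·│
│ ╷ ╵ │ ┌─┴─┘ ┌─╴ │
│ │   │·│· · ·│· ·│
├─┴───┘ │ ┌───┤ ╶─┤
│· · · ·│·│· ·│· ·│
│ ╶─────┘ │ ╷ └─┐ │
│· · · · ·│·│· ·│·│
│ ╶───┬───┴─┴─╴ │ │
│· · ·│· · · · ·│·│
├───┐ │ ┌───┐ ┌─┘ │
│· ·│·│·│· ·│·│· ·│
│ ╶─┘ ╵ │ ╶─┘ │ ╶─┤
│· · · ·│· · ·│· ·│
└───────┴─────┴───┘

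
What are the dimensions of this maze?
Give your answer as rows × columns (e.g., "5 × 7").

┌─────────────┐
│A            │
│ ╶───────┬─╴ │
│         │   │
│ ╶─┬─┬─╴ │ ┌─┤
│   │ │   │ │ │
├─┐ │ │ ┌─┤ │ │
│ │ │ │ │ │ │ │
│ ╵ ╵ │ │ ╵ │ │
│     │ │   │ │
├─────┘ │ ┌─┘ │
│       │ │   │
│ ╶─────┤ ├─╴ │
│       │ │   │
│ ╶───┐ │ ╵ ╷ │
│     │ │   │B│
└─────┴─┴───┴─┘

Counting the maze dimensions:
Rows (vertical): 8
Columns (horizontal): 7
Dimensions: 8 × 7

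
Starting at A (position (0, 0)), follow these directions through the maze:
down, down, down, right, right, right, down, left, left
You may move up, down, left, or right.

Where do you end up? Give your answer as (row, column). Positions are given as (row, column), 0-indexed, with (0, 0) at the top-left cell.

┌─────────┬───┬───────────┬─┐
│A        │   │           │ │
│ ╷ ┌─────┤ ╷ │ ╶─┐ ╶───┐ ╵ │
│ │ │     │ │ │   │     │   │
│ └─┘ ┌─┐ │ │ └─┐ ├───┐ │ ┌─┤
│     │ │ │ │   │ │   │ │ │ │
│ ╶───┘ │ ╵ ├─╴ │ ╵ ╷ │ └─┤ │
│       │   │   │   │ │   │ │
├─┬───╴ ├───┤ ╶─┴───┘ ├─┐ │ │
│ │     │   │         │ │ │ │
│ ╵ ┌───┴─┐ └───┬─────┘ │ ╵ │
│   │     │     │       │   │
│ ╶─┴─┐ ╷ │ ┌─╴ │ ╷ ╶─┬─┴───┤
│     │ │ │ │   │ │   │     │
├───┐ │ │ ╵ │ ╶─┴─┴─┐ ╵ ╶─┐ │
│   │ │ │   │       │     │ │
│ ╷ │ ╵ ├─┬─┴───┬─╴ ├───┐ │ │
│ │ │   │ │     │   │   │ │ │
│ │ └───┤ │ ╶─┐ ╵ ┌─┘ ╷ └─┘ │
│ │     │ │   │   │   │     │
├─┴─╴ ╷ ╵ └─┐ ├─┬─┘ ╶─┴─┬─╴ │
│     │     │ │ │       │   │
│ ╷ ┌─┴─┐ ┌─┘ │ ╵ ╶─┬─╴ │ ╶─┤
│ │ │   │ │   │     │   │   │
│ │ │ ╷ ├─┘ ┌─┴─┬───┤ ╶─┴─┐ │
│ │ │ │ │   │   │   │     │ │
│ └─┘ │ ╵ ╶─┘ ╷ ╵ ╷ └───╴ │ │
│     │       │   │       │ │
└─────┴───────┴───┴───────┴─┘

Following directions step by step:
Start: (0, 0)
  down: (0, 0) → (1, 0)
  down: (1, 0) → (2, 0)
  down: (2, 0) → (3, 0)
  right: (3, 0) → (3, 1)
  right: (3, 1) → (3, 2)
  right: (3, 2) → (3, 3)
  down: (3, 3) → (4, 3)
  left: (4, 3) → (4, 2)
  left: (4, 2) → (4, 1)
Final position: (4, 1)

Path taken:

┌─────────┬───┬───────────┬─┐
│A        │   │           │ │
│ ╷ ┌─────┤ ╷ │ ╶─┐ ╶───┐ ╵ │
│↓│ │     │ │ │   │     │   │
│ └─┘ ┌─┐ │ │ └─┐ ├───┐ │ ┌─┤
│↓    │ │ │ │   │ │   │ │ │ │
│ ╶───┘ │ ╵ ├─╴ │ ╵ ╷ │ └─┤ │
│↳ → → ↓│   │   │   │ │   │ │
├─┬───╴ ├───┤ ╶─┴───┘ ├─┐ │ │
│ │B ← ↲│   │         │ │ │ │
│ ╵ ┌───┴─┐ └───┬─────┘ │ ╵ │
│   │     │     │       │   │
│ ╶─┴─┐ ╷ │ ┌─╴ │ ╷ ╶─┬─┴───┤
│     │ │ │ │   │ │   │     │
├───┐ │ │ ╵ │ ╶─┴─┴─┐ ╵ ╶─┐ │
│   │ │ │   │       │     │ │
│ ╷ │ ╵ ├─┬─┴───┬─╴ ├───┐ │ │
│ │ │   │ │     │   │   │ │ │
│ │ └───┤ │ ╶─┐ ╵ ┌─┘ ╷ └─┘ │
│ │     │ │   │   │   │     │
├─┴─╴ ╷ ╵ └─┐ ├─┬─┘ ╶─┴─┬─╴ │
│     │     │ │ │       │   │
│ ╷ ┌─┴─┐ ┌─┘ │ ╵ ╶─┬─╴ │ ╶─┤
│ │ │   │ │   │     │   │   │
│ │ │ ╷ ├─┘ ┌─┴─┬───┤ ╶─┴─┐ │
│ │ │ │ │   │   │   │     │ │
│ └─┘ │ ╵ ╶─┘ ╷ ╵ ╷ └───╴ │ │
│     │       │   │       │ │
└─────┴───────┴───┴───────┴─┘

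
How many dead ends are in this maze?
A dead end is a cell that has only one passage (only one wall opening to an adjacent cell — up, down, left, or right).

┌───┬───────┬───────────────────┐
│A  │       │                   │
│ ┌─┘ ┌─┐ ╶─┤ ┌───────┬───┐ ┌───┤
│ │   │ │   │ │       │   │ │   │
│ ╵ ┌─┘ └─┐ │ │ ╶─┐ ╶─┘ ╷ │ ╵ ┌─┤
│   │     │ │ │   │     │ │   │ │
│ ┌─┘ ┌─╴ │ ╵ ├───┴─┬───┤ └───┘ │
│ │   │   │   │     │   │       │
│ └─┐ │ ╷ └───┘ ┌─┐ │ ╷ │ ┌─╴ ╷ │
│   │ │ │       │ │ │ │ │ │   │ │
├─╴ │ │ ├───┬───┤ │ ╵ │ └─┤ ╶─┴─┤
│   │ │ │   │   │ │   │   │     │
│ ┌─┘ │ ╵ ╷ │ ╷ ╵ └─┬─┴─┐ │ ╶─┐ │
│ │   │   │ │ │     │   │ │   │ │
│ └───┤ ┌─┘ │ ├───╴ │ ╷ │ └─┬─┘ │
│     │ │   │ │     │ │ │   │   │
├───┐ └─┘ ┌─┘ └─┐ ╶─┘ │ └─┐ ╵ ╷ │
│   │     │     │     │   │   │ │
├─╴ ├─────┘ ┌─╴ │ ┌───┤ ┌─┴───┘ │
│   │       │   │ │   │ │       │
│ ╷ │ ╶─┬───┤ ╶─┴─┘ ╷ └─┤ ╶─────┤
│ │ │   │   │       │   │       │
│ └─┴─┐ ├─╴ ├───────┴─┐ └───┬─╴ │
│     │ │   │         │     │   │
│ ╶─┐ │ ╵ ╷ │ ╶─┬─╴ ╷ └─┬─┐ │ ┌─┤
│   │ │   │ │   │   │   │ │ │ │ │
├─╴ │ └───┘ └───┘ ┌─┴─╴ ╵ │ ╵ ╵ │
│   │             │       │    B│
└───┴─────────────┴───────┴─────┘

Checking each cell for number of passages:

Dead ends found at positions:
  (0, 1)
  (0, 5)
  (0, 15)
  (1, 3)
  (1, 10)
  (1, 15)
  (2, 8)
  (2, 15)
  (3, 1)
  (4, 8)
  (4, 12)
  (4, 15)
  (6, 1)
  (6, 14)
  (7, 3)
  (7, 7)
  (8, 0)
  (8, 12)
  (9, 8)
  (9, 11)
  (10, 1)
  (10, 4)
  (12, 7)
  (12, 12)
  (12, 15)
  (13, 0)
  (13, 9)
Total dead ends: 27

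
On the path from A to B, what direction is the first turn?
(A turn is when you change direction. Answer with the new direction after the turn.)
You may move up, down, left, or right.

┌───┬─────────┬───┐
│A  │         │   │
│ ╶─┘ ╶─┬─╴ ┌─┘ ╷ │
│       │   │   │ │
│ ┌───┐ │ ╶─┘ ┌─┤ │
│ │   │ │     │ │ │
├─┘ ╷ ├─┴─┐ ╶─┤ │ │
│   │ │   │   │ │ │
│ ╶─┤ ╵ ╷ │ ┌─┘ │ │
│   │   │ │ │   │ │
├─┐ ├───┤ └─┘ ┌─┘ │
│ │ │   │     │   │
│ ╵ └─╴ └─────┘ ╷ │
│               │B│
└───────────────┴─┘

Directions: down, right, right, up, right, right, right, down, left, down, right, right, up, right, up, right, down, down, down, down, down, down
First turn direction: right

Solution:

┌───┬─────────┬───┐
│A  │↱ → → ↓  │↱ ↓│
│ ╶─┘ ╶─┬─╴ ┌─┘ ╷ │
│↳ → ↑  │↓ ↲│↱ ↑│↓│
│ ┌───┐ │ ╶─┘ ┌─┤ │
│ │   │ │↳ → ↑│ │↓│
├─┘ ╷ ├─┴─┐ ╶─┤ │ │
│   │ │   │   │ │↓│
│ ╶─┤ ╵ ╷ │ ┌─┘ │ │
│   │   │ │ │   │↓│
├─┐ ├───┤ └─┘ ┌─┘ │
│ │ │   │     │  ↓│
│ ╵ └─╴ └─────┘ ╷ │
│               │B│
└───────────────┴─┘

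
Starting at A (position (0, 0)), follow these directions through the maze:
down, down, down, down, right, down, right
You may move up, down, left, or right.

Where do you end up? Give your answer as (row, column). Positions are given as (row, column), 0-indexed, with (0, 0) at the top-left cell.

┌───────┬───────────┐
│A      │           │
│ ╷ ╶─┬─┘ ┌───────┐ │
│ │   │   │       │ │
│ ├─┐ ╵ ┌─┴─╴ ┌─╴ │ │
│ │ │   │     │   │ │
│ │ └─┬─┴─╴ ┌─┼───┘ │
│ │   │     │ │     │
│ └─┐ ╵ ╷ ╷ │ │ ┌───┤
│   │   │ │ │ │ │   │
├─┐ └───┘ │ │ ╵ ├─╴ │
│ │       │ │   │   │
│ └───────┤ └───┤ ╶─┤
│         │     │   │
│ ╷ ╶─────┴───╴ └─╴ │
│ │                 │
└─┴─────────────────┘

Following directions step by step:
Start: (0, 0)
  down: (0, 0) → (1, 0)
  down: (1, 0) → (2, 0)
  down: (2, 0) → (3, 0)
  down: (3, 0) → (4, 0)
  right: (4, 0) → (4, 1)
  down: (4, 1) → (5, 1)
  right: (5, 1) → (5, 2)
Final position: (5, 2)

Path taken:

┌───────┬───────────┐
│A      │           │
│ ╷ ╶─┬─┘ ┌───────┐ │
│↓│   │   │       │ │
│ ├─┐ ╵ ┌─┴─╴ ┌─╴ │ │
│↓│ │   │     │   │ │
│ │ └─┬─┴─╴ ┌─┼───┘ │
│↓│   │     │ │     │
│ └─┐ ╵ ╷ ╷ │ │ ┌───┤
│↳ ↓│   │ │ │ │ │   │
├─┐ └───┘ │ │ ╵ ├─╴ │
│ │↳ B    │ │   │   │
│ └───────┤ └───┤ ╶─┤
│         │     │   │
│ ╷ ╶─────┴───╴ └─╴ │
│ │                 │
└─┴─────────────────┘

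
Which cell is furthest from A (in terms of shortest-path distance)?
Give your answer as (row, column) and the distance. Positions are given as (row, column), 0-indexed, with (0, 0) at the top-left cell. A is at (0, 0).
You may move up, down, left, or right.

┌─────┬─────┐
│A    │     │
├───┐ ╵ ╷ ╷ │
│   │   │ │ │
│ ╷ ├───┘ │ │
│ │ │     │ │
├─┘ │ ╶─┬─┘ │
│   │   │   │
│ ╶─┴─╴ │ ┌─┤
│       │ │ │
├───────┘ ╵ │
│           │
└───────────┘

Computing BFS distances from A to all cells:
Furthest cell: (2, 0)
Distance: 22 steps

Path from A to the furthest cell:

┌─────┬─────┐
│A → ↓│↱ ↓  │
├───┐ ╵ ╷ ╷ │
│↓ ↰│↳ ↑│↓│ │
│ ╷ ├───┘ │ │
│B│↑│↓ ← ↲│ │
├─┘ │ ╶─┬─┘ │
│↱ ↑│↳ ↓│   │
│ ╶─┴─╴ │ ┌─┤
│↑ ← ← ↲│ │ │
├───────┘ ╵ │
│           │
└───────────┘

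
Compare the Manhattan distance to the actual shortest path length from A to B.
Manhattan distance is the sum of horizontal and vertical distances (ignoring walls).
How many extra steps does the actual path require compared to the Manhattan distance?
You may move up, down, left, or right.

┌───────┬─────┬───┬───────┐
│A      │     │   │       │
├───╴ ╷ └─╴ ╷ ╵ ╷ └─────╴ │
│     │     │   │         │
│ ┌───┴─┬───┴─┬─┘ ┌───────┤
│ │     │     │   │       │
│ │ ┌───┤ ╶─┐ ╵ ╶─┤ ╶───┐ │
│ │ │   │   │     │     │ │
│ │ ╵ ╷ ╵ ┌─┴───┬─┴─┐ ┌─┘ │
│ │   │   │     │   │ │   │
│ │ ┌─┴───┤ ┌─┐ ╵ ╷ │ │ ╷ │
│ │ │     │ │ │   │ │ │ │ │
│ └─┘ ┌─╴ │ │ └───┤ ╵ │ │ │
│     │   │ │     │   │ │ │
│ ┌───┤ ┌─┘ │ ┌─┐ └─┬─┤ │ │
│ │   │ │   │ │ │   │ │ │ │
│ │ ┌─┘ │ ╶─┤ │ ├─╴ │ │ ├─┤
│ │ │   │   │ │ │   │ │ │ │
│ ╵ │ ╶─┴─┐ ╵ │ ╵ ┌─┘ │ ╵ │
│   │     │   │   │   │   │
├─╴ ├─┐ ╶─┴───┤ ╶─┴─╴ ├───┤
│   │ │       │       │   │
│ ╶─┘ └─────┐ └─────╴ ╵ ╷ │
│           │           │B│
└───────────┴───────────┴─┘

Manhattan distance: |11 - 0| + |12 - 0| = 23
Actual path length: 35
Extra steps: 35 - 23 = 12

Solution:

┌───────┬─────┬───┬───────┐
│A → ↓  │     │   │       │
├───╴ ╷ └─╴ ╷ ╵ ╷ └─────╴ │
│↓ ← ↲│     │   │         │
│ ┌───┴─┬───┴─┬─┘ ┌───────┤
│↓│     │     │   │       │
│ │ ┌───┤ ╶─┐ ╵ ╶─┤ ╶───┐ │
│↓│ │   │   │     │     │ │
│ │ ╵ ╷ ╵ ┌─┴───┬─┴─┐ ┌─┘ │
│↓│   │   │     │   │ │   │
│ │ ┌─┴───┤ ┌─┐ ╵ ╷ │ │ ╷ │
│↓│ │↱ → ↓│ │ │   │ │ │ │ │
│ └─┘ ┌─╴ │ │ └───┤ ╵ │ │ │
│↳ → ↑│↓ ↲│ │     │   │ │ │
│ ┌───┤ ┌─┘ │ ┌─┐ └─┬─┤ │ │
│ │   │↓│   │ │ │   │ │ │ │
│ │ ┌─┘ │ ╶─┤ │ ├─╴ │ │ ├─┤
│ │ │↓ ↲│   │ │ │   │ │ │ │
│ ╵ │ ╶─┴─┐ ╵ │ ╵ ┌─┘ │ ╵ │
│   │↳ ↓  │   │   │   │   │
├─╴ ├─┐ ╶─┴───┤ ╶─┴─╴ ├───┤
│   │ │↳ → → ↓│       │↱ ↓│
│ ╶─┘ └─────┐ └─────╴ ╵ ╷ │
│           │↳ → → → → ↑│B│
└───────────┴───────────┴─┘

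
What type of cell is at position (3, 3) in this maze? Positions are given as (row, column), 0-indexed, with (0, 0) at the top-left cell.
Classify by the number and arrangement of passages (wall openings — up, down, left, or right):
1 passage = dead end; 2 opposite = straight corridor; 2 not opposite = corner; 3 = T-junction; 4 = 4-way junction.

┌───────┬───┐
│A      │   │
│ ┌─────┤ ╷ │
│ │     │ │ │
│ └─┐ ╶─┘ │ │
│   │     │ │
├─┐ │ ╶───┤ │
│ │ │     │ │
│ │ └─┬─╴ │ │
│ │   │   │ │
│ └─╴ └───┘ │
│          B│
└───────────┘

Checking cell at (3, 3):
Number of passages: 2
Cell type: straight corridor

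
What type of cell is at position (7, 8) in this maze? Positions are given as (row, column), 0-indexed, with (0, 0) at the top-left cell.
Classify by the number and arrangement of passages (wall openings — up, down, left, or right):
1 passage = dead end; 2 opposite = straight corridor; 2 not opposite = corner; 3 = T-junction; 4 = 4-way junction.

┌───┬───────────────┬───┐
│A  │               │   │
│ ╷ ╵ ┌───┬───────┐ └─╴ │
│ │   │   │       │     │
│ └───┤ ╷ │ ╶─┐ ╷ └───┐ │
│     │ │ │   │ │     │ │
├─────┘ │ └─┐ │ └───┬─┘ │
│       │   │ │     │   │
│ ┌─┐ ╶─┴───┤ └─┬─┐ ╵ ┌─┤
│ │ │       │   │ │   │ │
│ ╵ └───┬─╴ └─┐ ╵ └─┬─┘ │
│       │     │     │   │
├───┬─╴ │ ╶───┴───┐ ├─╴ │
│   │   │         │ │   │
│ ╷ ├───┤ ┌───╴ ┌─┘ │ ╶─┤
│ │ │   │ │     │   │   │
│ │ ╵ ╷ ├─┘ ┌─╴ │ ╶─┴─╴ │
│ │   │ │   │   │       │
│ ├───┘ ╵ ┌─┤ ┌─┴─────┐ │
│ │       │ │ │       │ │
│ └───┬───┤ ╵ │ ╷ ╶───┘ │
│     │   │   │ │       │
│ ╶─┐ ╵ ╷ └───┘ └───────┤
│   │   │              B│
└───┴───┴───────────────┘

Checking cell at (7, 8):
Number of passages: 2
Cell type: corner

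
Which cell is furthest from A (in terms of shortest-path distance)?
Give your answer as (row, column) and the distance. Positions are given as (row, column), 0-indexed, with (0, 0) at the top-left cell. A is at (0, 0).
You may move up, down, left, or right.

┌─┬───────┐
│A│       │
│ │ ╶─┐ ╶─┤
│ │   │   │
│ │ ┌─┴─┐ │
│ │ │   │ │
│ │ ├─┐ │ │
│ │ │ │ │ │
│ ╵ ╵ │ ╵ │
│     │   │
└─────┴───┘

Computing BFS distances from A to all cells:
Furthest cell: (2, 2)
Distance: 20 steps

Path from A to the furthest cell:

┌─┬───────┐
│A│↱ → ↓  │
│ │ ╶─┐ ╶─┤
│↓│↑  │↳ ↓│
│ │ ┌─┴─┐ │
│↓│↑│B ↰│↓│
│ │ ├─┐ │ │
│↓│↑│ │↑│↓│
│ ╵ ╵ │ ╵ │
│↳ ↑  │↑ ↲│
└─────┴───┘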